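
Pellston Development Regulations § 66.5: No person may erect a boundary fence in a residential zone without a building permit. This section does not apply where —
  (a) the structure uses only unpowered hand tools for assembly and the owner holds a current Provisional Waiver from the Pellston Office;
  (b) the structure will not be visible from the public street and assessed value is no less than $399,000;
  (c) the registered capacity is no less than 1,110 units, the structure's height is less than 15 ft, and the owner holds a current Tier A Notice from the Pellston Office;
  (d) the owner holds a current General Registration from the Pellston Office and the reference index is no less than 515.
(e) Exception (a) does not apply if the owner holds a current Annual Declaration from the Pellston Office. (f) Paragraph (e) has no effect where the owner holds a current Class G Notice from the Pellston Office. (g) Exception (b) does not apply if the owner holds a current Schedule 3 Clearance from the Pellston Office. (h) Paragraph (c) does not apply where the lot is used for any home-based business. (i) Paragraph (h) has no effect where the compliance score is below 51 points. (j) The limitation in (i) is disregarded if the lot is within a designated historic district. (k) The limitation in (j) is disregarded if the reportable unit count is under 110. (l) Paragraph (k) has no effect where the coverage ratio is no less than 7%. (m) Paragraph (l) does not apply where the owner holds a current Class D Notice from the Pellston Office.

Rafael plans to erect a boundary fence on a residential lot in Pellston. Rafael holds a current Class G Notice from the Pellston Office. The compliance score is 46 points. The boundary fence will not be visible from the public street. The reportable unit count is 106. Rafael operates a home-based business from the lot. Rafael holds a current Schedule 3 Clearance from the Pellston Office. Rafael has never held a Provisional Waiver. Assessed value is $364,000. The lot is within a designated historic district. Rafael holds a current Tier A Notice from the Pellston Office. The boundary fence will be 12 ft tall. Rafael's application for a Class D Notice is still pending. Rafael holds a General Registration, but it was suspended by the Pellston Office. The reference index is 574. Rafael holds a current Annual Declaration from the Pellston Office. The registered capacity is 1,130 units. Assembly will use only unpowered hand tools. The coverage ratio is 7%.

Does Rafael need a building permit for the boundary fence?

Yes — Rafael must obtain a building permit.

Exception (a) does not apply: the Provisional Waiver is not current.
Exception (b) requires that assessed value is no less than $399,000; but assessed value is $364,000, short of $399,000, so (b) is unavailable.
Exception (c)'s conditions are all satisfied: the registered capacity is 1,130 units, meeting the 1,110 units threshold; the structure's height is 12 ft, less than the 15 ft limit; a current Tier A Notice is held. But: (h) operates against (c): a home-based business operates on the lot. (i) is triggered (the compliance score is 46 points, below the 51 points limit), but is displaced by (j): (j) applies — the lot is in a historic district. (k) would limit (j) — the reportable unit count is 106, under the 110 limit — but (l) sets (k) aside: (l) applies — the coverage ratio is 7%, meeting the 7% threshold. (m), which would lift (l), does not operate here — no current Class D Notice is held. So (c) is unavailable.
Exception (d) requires that the owner holds a current General Registration from the Pellston Office; but the General Registration is not current, so (d) is unavailable.
Every exception is unavailable, so the rule governs.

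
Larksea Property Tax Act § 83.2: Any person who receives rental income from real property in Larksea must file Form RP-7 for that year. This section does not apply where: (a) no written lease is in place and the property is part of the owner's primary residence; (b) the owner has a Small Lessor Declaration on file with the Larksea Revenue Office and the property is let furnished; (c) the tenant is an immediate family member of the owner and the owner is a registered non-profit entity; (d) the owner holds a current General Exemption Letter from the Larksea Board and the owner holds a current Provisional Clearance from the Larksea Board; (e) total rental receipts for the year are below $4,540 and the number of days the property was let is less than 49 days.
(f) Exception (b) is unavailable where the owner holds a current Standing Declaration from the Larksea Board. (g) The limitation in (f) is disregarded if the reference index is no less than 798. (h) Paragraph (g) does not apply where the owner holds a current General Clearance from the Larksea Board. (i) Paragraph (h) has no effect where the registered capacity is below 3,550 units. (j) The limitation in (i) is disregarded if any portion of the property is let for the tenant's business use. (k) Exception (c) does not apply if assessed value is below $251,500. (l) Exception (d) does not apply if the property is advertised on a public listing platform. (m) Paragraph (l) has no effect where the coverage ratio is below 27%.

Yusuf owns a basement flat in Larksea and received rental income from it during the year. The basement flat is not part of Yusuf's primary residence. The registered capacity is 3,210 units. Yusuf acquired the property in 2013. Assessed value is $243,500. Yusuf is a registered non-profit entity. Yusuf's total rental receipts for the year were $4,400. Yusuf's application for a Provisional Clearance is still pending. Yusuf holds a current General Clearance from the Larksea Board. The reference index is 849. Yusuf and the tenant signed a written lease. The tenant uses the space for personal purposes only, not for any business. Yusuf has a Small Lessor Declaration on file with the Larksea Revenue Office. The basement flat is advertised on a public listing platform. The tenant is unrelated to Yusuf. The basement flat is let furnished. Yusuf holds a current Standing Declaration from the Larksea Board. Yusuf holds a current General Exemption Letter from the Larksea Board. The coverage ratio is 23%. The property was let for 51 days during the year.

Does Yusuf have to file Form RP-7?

No — exception (b) applies; Yusuf is not required to file Form RP-7.

Exception (a) fails — a written lease is in place.
Exception (b)'s conditions are all satisfied: a Small Lessor Declaration is on file; the property is let furnished. As to paragraphs (f)–(j): (f) would limit (b) — a current Standing Declaration is held — but (g) sets (f) aside: (g) operates — the reference index is 849, meeting the 798 threshold. (h) would limit (g) — a current General Clearance is held — but (i) sets (h) aside: (i) is engaged — the registered capacity is 3,210 units, below the 3,550 units limit. (j), which would lift (i), does not operate here — the space is used for personal purposes only. (b) remains available.
Exception (c) fails — the tenant is unrelated to the owner.
Exception (d) does not apply: there is no Provisional Clearance in force.
Exception (e) requires that the number of days the property was let is less than 49 days; but the number of days the property was let is 51 days, not less than 49 days, so (e) is unavailable.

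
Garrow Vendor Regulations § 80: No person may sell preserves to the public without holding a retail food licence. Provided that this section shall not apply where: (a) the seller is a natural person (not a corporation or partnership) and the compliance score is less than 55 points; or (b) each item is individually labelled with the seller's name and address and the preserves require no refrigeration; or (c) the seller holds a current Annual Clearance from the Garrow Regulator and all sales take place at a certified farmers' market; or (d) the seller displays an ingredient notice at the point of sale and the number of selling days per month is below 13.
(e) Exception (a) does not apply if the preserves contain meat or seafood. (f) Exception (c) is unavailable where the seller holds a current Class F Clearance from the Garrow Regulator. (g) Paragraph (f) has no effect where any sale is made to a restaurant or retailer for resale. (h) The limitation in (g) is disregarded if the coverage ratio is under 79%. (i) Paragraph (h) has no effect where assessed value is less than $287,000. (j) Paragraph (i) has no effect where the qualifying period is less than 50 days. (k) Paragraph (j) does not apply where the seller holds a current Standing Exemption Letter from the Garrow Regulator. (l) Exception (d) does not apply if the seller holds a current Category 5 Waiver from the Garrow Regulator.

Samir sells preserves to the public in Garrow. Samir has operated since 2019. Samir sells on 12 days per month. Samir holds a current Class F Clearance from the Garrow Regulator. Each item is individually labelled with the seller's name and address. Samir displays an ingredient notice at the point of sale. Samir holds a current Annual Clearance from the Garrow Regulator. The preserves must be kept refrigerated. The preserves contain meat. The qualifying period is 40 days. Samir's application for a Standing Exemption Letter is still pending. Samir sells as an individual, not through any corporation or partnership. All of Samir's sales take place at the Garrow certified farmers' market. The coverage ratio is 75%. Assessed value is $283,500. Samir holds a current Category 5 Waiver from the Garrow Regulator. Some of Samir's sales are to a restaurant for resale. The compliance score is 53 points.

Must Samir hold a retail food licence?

Yes — Samir must hold a retail food licence.

All of (a)'s requirements are met (the seller is a natural person; the compliance score is 53 points, less than the 55 points limit). However, paragraph (e) must be considered: (e) is triggered — the preserves contain meat. (a) is therefore removed.
Exception (b) does not apply: the preserves require refrigeration.
All of (c)'s requirements are met (a current Annual Clearance is held; all sales are at a certified farmers' market). But applying paragraphs (f)–(k): (f) operates against (c): a current Class F Clearance is held. (g) would limit (f) — some sales are to a restaurant for resale — but (h) sets (g) aside: (h) operates against (g): the coverage ratio is 75%, under the 79% limit. (i) is engaged (assessed value is $283,500, less than the $287,000 limit), but is itself disapplied by (j): (j) operates against (i): the qualifying period is 40 days, less than the 50 days limit. (k) is inapplicable (no current Standing Exemption Letter is held), so (j) stands. (c) is therefore removed.
All of (d)'s requirements are met (an ingredient notice is displayed; the number of selling days per month is 12, below the 13 limit). But applying paragraph (l): (l) is engaged — a current Category 5 Waiver is held. (d) is therefore removed.
No exception applies. The general rule governs.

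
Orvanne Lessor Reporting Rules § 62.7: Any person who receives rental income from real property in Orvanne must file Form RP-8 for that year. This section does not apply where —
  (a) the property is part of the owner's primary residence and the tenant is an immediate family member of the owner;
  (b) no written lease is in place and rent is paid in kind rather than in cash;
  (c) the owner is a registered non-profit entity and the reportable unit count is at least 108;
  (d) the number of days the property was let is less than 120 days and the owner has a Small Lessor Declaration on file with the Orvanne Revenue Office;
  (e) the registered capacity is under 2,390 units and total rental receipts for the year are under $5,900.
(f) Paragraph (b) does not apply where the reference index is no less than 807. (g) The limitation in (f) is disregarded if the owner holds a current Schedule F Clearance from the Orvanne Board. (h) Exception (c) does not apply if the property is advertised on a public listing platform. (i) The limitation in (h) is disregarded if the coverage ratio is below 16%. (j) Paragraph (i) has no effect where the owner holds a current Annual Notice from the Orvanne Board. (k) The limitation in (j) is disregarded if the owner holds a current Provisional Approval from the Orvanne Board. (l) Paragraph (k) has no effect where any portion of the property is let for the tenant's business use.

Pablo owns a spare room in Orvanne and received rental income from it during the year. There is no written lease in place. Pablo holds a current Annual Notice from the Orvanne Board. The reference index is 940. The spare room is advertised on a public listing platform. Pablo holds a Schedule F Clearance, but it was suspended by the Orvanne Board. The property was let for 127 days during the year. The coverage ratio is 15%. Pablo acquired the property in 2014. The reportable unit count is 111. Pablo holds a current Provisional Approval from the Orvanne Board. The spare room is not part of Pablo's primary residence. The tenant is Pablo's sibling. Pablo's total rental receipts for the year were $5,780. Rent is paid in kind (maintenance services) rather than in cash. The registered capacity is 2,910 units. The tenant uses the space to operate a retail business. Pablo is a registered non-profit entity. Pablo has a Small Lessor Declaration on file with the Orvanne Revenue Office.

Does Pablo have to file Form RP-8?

Exception (a) fails — the spare room is not part of the primary residence.
All of (b)'s requirements are met (there is no written lease; rent is paid in kind). But applying paragraphs (f)–(g): (f) is triggered — the reference index is 940, meeting the 807 threshold. (g), which would lift (f), is not triggered — the Schedule F Clearance is not current. So (b) is unavailable.
All of (c)'s requirements are met (Pablo is a registered non-profit; the reportable unit count is 111, meeting the 108 threshold). However, paragraphs (h)–(l) must be considered: (h) operates against (c): the property is publicly advertised. (i) is engaged (the coverage ratio is 15%, below the 16% limit), but is displaced by (j): (j) operates against (i): a current Annual Notice is held. (k) applies (a current Provisional Approval is held), but is set aside by (l): (l) operates against (k): the space is let for business use. Exception (c) does not apply.
Exception (d) fails — the number of days the property was let is 127 days, not less than 120 days.
Exception (e) fails — the registered capacity is 2,910 units, not under 2,390 units.
No exception is made out. Pablo falls within the general rule.

Yes — Pablo must file Form RP-8.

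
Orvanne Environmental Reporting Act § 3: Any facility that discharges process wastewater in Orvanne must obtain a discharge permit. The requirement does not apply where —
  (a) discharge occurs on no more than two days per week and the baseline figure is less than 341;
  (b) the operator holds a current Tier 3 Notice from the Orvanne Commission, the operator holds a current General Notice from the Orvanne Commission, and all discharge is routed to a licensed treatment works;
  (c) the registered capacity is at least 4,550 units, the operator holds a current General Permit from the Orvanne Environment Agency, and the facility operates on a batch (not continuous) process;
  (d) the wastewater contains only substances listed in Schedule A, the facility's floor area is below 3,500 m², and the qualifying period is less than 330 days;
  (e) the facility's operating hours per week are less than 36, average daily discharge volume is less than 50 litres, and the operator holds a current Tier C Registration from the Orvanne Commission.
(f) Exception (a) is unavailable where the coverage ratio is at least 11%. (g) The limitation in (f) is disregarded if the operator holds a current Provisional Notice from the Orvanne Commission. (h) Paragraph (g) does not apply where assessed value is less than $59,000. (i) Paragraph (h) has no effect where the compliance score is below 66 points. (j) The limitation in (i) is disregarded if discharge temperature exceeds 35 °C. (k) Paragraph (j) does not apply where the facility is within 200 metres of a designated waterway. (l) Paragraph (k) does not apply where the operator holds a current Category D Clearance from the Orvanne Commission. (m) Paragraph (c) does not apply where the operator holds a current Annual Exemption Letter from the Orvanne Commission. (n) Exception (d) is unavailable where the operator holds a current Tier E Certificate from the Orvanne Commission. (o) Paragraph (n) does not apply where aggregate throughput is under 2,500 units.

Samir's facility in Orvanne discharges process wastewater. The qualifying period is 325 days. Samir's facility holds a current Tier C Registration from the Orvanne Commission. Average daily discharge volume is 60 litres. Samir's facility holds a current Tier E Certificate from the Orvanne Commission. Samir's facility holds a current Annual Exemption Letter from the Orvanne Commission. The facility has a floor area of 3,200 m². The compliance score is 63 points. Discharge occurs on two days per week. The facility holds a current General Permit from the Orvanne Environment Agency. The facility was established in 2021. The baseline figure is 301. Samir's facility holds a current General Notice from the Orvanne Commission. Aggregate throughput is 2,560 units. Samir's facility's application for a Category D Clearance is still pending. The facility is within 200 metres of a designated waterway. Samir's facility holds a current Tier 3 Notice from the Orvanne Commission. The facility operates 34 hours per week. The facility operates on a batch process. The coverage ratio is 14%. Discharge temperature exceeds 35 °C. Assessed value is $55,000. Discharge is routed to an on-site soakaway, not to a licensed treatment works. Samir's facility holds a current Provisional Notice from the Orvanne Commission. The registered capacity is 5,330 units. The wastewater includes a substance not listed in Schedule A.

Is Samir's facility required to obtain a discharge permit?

No — exception (a) applies; Samir's facility is not required to obtain a discharge permit.

Exception (a)'s conditions are all satisfied: discharge occurs on no more than two days per week; the baseline figure is 301, less than the 341 limit. Considering the limiting provisions: (f) is triggered (the coverage ratio is 14%, meeting the 11% threshold), but is set aside by (g): (g) operates against (f): a current Provisional Notice is held. (h) applies (assessed value is $55,000, less than the $59,000 limit), but yields to (i): (i) operates — the compliance score is 63 points, below the 66 points limit. (j) is engaged (discharge temperature exceeds 35 °C), but yields to (k): (k) applies — the facility is within 200 m of a designated waterway. (l), which would lift (k), is not engaged — no current Category D Clearance is held. (a) remains available.
Exception (b) fails — discharge is not routed to a licensed treatment works.
Exception (c) is satisfied on its face — the registered capacity is 5,330 units, meeting the 4,550 units threshold; a current General Permit is held; the facility operates on a batch process. But applying paragraph (m): (m) is triggered — a current Annual Exemption Letter is held. (c) is therefore removed.
Exception (d) fails — the wastewater includes a non-Schedule-A substance.
Exception (e) fails — average daily discharge volume is 60 litres, not less than 50 litres.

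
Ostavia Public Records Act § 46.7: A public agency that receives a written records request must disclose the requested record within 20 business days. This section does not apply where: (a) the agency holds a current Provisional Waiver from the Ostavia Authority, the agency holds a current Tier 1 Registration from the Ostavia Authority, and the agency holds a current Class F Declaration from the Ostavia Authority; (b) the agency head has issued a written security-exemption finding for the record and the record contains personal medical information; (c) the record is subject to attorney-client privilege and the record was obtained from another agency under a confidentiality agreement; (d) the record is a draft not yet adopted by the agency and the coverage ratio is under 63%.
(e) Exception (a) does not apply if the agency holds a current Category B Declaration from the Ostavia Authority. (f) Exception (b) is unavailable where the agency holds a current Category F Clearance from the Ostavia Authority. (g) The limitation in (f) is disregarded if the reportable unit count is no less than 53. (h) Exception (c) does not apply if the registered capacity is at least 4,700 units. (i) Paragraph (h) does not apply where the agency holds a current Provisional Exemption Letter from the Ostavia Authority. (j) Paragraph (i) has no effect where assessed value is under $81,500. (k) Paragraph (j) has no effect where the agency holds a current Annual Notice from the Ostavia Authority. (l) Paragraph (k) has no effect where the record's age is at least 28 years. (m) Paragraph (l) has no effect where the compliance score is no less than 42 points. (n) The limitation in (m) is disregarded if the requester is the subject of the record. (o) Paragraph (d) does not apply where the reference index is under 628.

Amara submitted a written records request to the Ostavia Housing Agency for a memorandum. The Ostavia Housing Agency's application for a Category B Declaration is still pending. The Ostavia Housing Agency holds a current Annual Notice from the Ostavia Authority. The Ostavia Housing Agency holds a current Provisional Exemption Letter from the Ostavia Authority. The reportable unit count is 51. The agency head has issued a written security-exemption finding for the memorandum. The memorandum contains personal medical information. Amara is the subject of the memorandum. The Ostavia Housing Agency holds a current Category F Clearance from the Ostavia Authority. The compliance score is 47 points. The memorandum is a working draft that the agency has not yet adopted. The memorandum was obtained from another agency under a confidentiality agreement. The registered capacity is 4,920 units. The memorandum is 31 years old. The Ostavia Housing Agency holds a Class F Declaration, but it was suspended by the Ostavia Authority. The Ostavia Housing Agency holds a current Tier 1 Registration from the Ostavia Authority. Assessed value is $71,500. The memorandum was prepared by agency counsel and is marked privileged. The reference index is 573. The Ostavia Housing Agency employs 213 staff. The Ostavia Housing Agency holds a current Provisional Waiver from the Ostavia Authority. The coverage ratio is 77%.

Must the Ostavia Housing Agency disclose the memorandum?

Exception (a) fails — the Class F Declaration is not current.
Exception (b)'s conditions are all satisfied: a written security-exemption finding has been issued; the memorandum contains personal medical information. But: (f) applies — a current Category F Clearance is held. (g), which would lift (f), is not engaged — the reportable unit count is 51, short of 53. (b) is therefore removed.
Exception (c) is satisfied on its face — the memorandum is privileged; the memorandum was obtained under a confidentiality agreement. Turning to paragraphs (h)–(n): (h) is triggered — the registered capacity is 4,920 units, meeting the 4,700 units threshold. (i) is engaged (a current Provisional Exemption Letter is held), but yields to (j): (j) applies — assessed value is $71,500, under the $81,500 limit. (k) is triggered (a current Annual Notice is held), but is overridden by (l): (l) operates against (k): the record's age is 31 years, meeting the 28 years threshold. (m) operates (the compliance score is 47 points, meeting the 42 points threshold), but is overridden by (n): (n) is engaged — Amara is the subject of the memorandum. (c) is therefore removed.
Exception (d) fails — the coverage ratio is 77%, not under 63%.
No exception applies. The general rule governs.

Yes — the Ostavia Housing Agency must disclose the memorandum.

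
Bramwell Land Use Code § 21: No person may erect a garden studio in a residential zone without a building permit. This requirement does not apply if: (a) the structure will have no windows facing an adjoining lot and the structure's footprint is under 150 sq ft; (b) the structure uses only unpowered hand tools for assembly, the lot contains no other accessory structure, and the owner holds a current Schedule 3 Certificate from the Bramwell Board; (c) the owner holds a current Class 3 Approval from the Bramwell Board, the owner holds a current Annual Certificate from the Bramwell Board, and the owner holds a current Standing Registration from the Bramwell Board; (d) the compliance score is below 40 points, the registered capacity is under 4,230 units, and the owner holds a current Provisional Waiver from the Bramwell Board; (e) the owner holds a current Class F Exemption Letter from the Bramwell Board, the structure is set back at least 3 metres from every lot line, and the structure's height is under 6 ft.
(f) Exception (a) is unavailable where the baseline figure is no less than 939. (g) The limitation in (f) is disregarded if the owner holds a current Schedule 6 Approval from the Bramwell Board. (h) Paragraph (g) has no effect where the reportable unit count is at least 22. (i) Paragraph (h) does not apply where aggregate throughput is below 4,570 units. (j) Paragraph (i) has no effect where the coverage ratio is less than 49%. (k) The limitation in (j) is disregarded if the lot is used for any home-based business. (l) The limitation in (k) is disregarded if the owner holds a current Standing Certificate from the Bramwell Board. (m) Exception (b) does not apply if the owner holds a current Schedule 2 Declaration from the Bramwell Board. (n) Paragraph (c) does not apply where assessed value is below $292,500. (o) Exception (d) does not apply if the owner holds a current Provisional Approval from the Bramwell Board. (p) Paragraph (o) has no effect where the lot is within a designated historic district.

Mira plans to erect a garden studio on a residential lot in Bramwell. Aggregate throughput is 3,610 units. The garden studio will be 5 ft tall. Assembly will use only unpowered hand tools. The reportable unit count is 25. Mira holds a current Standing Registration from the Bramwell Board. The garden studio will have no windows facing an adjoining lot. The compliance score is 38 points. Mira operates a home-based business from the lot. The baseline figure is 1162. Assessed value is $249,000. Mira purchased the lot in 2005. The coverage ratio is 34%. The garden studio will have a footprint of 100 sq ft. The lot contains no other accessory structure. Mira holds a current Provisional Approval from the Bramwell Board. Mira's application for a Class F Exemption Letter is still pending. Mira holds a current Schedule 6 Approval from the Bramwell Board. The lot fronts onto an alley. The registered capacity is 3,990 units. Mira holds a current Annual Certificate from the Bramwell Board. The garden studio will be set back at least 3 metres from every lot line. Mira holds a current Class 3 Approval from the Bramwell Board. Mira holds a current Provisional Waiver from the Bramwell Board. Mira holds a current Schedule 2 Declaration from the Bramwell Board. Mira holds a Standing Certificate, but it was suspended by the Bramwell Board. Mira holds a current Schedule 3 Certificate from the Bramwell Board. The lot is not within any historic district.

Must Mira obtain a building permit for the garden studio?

Exception (a): no windows face an adjoining lot; the structure's footprint is 100 sq ft, under the 150 sq ft limit — every condition holds. As to paragraphs (f)–(l): (f) would limit (a) — the baseline figure is 1,162, meeting the 939 threshold — but (g) sets (f) aside: (g) operates — a current Schedule 6 Approval is held. (h) would limit (g) — the reportable unit count is 25, meeting the 22 threshold — but (i) sets (h) aside: (i) applies — aggregate throughput is 3,610 units, below the 4,570 units limit. (j) would limit (i) — the coverage ratio is 34%, less than the 49% limit — but (k) sets (j) aside: (k) operates against (j): a home-based business operates on the lot. (l) is not engaged (the Standing Certificate is not current), so (k) stands. (a) remains available.
Exception (b)'s conditions are all satisfied: assembly uses only hand tools; the lot has no other accessory structure; a current Schedule 3 Certificate is held. But: (m) operates against (b): a current Schedule 2 Declaration is held. So (b) is unavailable.
Exception (c): a current Class 3 Approval is held; a current Annual Certificate is held; a current Standing Registration is held — every condition holds. But applying paragraph (n): (n) operates against (c): assessed value is $249,000, below the $292,500 limit. Exception (c) does not apply.
Exception (d): the compliance score is 38 points, below the 40 points limit; the registered capacity is 3,990 units, under the 4,230 units limit; a current Provisional Waiver is held — every condition holds. But applying paragraphs (o)–(p): (o) operates against (d): a current Provisional Approval is held. (p), which would lift (o), is not triggered — the lot is not in a historic district. So (d) is unavailable.
Exception (e) does not apply: the Class F Exemption Letter is not current.

No — exception (a) applies; Mira does not need a building permit.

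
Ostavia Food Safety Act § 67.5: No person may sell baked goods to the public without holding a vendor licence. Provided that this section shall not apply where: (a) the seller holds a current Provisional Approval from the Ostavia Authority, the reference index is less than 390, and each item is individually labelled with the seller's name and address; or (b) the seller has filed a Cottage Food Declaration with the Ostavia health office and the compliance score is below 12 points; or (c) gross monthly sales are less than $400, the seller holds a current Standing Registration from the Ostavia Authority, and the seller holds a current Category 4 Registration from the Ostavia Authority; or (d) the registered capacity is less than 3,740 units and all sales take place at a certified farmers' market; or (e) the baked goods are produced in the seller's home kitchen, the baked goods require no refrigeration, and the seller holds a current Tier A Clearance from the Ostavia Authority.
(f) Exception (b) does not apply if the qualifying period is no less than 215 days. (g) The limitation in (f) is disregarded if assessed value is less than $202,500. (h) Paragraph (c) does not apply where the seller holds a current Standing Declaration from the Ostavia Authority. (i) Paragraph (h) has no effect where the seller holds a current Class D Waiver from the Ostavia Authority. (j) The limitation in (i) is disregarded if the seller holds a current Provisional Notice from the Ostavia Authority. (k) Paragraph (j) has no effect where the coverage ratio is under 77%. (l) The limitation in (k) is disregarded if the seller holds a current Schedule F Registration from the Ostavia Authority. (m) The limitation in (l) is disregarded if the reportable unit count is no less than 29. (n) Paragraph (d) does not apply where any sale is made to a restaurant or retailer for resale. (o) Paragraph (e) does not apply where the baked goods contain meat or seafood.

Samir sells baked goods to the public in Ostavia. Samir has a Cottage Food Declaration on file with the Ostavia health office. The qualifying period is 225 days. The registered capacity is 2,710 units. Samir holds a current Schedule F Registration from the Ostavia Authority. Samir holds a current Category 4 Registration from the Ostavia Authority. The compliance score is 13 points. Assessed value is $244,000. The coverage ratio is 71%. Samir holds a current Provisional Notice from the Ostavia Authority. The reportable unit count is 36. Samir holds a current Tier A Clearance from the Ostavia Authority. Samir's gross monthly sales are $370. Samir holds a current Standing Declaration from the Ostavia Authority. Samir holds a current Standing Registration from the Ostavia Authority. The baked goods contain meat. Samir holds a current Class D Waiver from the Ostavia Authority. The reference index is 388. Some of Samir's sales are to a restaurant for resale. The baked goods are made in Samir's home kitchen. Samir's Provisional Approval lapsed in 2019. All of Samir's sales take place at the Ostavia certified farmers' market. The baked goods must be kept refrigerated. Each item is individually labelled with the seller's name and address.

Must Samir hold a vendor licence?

Exception (a) does not apply: no current Provisional Approval is held.
Exception (b) requires that the compliance score is below 12 points; but the compliance score is 13 points, not below 12 points, so (b) is unavailable.
Exception (c)'s conditions are all satisfied: gross monthly sales are $370, less than the $400 limit; a current Standing Registration is held; a current Category 4 Registration is held. Under paragraphs (h)–(m): (h) would limit (c) — a current Standing Declaration is held — but (i) sets (h) aside: (i) operates against (h): a current Class D Waiver is held. (j) would limit (i) — a current Provisional Notice is held — but (k) sets (j) aside: (k) is triggered — the coverage ratio is 71%, under the 77% limit. (l) is triggered (a current Schedule F Registration is held), but is set aside by (m): (m) operates against (l): the reportable unit count is 36, meeting the 29 threshold. Exception (c) stands.
All of (d)'s requirements are met (the registered capacity is 2,710 units, less than the 3,740 units limit; all sales are at a certified farmers' market). Turning to paragraph (n): (n) is triggered — some sales are to a restaurant for resale. Exception (d) does not apply.
Exception (e) does not apply: the baked goods require refrigeration.

No — exception (c) applies; Samir is not required to hold a vendor licence.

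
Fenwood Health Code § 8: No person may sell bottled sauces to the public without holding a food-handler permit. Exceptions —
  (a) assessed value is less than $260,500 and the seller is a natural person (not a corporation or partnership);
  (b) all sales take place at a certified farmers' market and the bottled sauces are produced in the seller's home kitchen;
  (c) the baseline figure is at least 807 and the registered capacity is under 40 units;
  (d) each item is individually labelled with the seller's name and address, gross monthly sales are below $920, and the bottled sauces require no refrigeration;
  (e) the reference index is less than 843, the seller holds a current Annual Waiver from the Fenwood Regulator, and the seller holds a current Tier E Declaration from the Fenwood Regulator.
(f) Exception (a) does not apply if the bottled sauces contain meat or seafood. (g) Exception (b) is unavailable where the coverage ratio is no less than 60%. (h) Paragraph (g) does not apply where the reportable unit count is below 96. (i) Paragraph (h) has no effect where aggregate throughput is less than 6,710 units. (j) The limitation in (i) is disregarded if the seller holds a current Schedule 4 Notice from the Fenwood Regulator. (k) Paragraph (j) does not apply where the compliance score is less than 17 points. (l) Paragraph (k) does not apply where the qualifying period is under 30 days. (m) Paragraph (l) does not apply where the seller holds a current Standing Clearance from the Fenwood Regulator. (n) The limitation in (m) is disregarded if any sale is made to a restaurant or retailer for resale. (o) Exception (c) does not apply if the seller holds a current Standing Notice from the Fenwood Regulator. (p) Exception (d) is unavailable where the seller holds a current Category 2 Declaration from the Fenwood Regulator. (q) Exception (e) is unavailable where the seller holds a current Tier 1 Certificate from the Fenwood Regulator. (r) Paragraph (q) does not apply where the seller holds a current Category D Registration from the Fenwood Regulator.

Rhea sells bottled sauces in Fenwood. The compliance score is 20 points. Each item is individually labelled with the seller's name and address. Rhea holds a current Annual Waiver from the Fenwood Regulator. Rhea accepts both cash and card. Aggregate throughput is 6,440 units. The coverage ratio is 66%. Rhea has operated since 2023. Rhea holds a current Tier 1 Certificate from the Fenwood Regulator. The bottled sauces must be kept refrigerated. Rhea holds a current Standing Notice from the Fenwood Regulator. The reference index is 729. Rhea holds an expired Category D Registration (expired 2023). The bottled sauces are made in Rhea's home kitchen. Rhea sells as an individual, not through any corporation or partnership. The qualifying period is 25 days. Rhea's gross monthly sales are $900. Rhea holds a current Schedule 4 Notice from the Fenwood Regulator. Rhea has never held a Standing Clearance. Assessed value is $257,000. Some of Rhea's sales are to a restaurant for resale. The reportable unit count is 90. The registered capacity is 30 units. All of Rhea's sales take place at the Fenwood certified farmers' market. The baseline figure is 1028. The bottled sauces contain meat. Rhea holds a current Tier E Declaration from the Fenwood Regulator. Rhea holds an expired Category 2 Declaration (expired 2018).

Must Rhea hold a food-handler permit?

Exception (a): assessed value is $257,000, less than the $260,500 limit; the seller is a natural person — every condition holds. But: (f) operates against (a): the bottled sauces contain meat. So (a) is unavailable.
Exception (b)'s conditions are all satisfied: all sales are at a certified farmers' market; the bottled sauces are home-kitchen produced. Under paragraphs (g)–(n): (g) is triggered (the coverage ratio is 66%, meeting the 60% threshold), but is displaced by (h): (h) operates against (g): the reportable unit count is 90, below the 96 limit. (i) would limit (h) — aggregate throughput is 6,440 units, less than the 6,710 units limit — but (j) sets (i) aside: (j) is engaged — a current Schedule 4 Notice is held. (k), which would lift (j), does not operate here — the compliance score is 20 points, not less than 17 points. So (b) applies.
Exception (c)'s conditions are all satisfied: the baseline figure is 1,028, meeting the 807 threshold; the registered capacity is 30 units, under the 40 units limit. Turning to paragraph (o): (o) operates against (c): a current Standing Notice is held. (c) is therefore removed.
Exception (d) requires that the bottled sauces require no refrigeration; but the bottled sauces require refrigeration, so (d) is unavailable.
Exception (e)'s conditions are all satisfied: the reference index is 729, less than the 843 limit; a current Annual Waiver is held; a current Tier E Declaration is held. But applying paragraphs (q)–(r): (q) operates — a current Tier 1 Certificate is held. (r), which would lift (q), does not operate here — the Category D Registration is not current. So (e) is unavailable.

No — exception (b) applies; Rhea is not required to hold a food-handler permit.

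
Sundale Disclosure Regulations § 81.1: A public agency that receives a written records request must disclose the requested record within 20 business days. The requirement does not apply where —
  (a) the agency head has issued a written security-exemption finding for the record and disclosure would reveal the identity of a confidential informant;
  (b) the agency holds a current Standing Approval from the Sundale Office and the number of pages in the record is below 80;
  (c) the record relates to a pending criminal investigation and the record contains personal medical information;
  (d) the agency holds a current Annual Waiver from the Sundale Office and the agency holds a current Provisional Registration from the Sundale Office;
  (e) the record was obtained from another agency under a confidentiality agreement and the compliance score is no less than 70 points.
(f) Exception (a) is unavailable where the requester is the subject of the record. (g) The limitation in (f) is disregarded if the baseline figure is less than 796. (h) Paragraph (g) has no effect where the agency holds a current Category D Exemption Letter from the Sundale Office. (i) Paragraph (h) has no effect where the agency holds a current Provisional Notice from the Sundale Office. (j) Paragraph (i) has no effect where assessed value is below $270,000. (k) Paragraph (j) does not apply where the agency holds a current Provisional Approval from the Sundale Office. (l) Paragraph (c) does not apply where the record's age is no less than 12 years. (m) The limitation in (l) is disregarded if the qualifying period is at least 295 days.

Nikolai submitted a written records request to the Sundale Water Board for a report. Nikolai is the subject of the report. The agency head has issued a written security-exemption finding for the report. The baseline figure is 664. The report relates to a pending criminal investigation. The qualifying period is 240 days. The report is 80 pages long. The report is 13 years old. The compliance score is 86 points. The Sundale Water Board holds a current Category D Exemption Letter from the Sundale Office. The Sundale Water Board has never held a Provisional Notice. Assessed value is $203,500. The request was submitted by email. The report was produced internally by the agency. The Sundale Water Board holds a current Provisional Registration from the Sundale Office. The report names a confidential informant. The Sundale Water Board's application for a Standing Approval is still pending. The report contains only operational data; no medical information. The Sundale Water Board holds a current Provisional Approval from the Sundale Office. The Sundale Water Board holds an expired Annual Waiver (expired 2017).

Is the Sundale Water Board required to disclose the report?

Yes — the Sundale Water Board must disclose the report.

Exception (a): a written security-exemption finding has been issued; the report names a confidential informant — every condition holds. However, paragraphs (f)–(k) must be considered: (f) is triggered — Nikolai is the subject of the report. (g) would limit (f) — the baseline figure is 664, less than the 796 limit — but (h) sets (g) aside: (h) operates against (g): a current Category D Exemption Letter is held. (i) is inapplicable (the Provisional Notice is not current), so (h) stands. Exception (a) does not apply.
Exception (b) does not apply: there is no Standing Approval in force.
Exception (c) does not apply: the report contains only operational data.
Exception (d) does not apply: the Annual Waiver is not current.
Exception (e) requires that the record was obtained from another agency under a confidentiality agreement; but the report was produced internally, so (e) is unavailable.
No exception is made out. the Sundale Water Board falls within the general rule.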